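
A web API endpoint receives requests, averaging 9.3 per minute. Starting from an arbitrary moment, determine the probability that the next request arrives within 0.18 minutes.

0.8125

Inter-arrival times are exponential with rate λ = 9.3 per minute.
P(T ≤ 0.18) = 1 − e^(−λt) = 1 − e^(−9.3 × 0.18) = 1 − e^(−1.674) ≈ 0.8125.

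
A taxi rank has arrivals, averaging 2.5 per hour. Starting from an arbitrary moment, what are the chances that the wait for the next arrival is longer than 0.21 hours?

0.5916

The wait for the next event is exponential with rate λ = 2.5 per hour.
P(T > 0.21) = e^(−λt) = e^(−2.5 × 0.21) = e^(−0.525) ≈ 0.5916.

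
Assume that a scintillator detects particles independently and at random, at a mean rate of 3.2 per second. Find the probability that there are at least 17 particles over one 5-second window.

0.4340

Over the interval, μ = 3.2 × 5 = 16 (a 5-second window = 5 seconds).
P(N ≥ 17) = 1 − P(N ≤ 16) = 1 − Σ_{j=0}^{16} e^(−μ) μ^j/j! ≈ 0.4340.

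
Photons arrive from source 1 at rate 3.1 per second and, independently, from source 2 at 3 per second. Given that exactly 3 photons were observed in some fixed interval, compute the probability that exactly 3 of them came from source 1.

0.1312

Given the total, each event is independently from source 1 with probability p = λ_1/(λ_1+λ_2) = 3.1/6.1 ≈ 0.5082.
So K ~ Binomial(3, 3.1/6.1): P(K = 3) = C(3,3) · (3.1/6.1)^3 · (3/6.1)^0 ≈ 0.1312.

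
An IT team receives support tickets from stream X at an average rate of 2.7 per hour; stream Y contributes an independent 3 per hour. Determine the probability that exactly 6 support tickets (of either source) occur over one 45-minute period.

0.1179

Independent Poisson processes superpose: combined rate λ = 2.7 + 3 = 5.7 per hour.
Over the interval, μ = 5.7 × 0.75 = 4.275 (a 45-minute period = 0.75 hours).
P(N = 6) = e^(−4.275) · 4.275^6/6! ≈ 0.1179.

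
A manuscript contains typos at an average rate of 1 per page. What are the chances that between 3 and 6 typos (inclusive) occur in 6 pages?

Over the interval, μ = 1 × 6 = 6 (6 pages).
P(3 ≤ N ≤ 6) = Σ_{j=3}^{6} e^(−6) · 6^j/j! ≈ 0.5443.

0.5443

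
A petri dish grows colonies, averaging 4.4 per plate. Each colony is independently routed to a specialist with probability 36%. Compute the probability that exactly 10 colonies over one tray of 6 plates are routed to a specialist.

Thinning: the colonies that are routed to a specialist themselves form a Poisson process with rate 0.36 × 4.4 = 1.584 per plate.
Over the interval, μ = 1.584 × 6 = 9.504 (a tray of 6 plates = 6 plates).
P(N = 10) = e^(−9.504) · 9.504^10/10! ≈ 0.1235.

0.1235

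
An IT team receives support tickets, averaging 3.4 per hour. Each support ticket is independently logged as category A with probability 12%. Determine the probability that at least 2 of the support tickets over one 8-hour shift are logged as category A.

Thinning: the support tickets that are logged as category A themselves form a Poisson process with rate 0.12 × 3.4 = 0.408 per hour.
Over the interval, μ = 0.408 × 8 = 3.264 (an 8-hour shift = 8 hours).
P(N ≥ 2) = 1 − P(N ≤ 1) ≈ 0.8370.

0.8370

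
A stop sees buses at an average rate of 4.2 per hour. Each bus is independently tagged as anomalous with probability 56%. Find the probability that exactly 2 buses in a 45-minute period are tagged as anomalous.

0.2666

Thinning: the buses that are tagged as anomalous themselves form a Poisson process with rate 0.56 × 4.2 = 2.352 per hour.
Over the interval, μ = 2.352 × 0.75 = 1.764 (a 45-minute period = 0.75 hours).
P(N = 2) = e^(−1.764) · 1.764^2/2! ≈ 0.2666.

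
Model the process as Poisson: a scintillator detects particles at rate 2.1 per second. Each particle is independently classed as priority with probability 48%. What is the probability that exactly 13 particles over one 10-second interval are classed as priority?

Thinning: the particles that are classed as priority themselves form a Poisson process with rate 0.48 × 2.1 = 1.008 per second.
Over the interval, μ = 1.008 × 10 = 10.08 (a 10-second interval = 10 seconds).
P(N = 13) = e^(−10.08) · 10.08^13/13! ≈ 0.0746.

0.0746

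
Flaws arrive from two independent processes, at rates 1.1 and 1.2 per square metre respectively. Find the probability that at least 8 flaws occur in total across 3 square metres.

Independent Poisson processes superpose: combined rate λ = 1.1 + 1.2 = 2.3 per square metre.
Over the interval, μ = 2.3 × 3 = 6.9 (3 square metres).
P(N ≥ 8) = 1 − P(N ≤ 7) ≈ 0.3864.

0.3864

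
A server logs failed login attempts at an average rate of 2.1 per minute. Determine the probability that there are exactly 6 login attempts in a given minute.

With mean μ = 2.1 per minute,
P(N = 6) = e^(−μ) μ^6/6! = e^(−2.1) · 2.1^6/720 ≈ 0.0146.

0.0146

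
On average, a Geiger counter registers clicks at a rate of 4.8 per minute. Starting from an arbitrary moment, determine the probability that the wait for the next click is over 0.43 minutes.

0.1269

The wait for the next event is exponential with rate λ = 4.8 per minute.
P(T > 0.43) = e^(−λt) = e^(−4.8 × 0.43) = e^(−2.064) ≈ 0.1269.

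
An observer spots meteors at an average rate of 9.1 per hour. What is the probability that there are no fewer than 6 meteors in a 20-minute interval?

0.0873

Over the interval, μ = 9.1 × 1/3 ≈ 3.03333 (a 20-minute interval = 1/3 hours).
P(N ≥ 6) = 1 − P(N ≤ 5) = 1 − Σ_{j=0}^{5} e^(−μ) μ^j/j! ≈ 0.0873.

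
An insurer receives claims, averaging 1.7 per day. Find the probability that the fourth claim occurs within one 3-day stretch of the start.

Over the interval, μ = 1.7 × 3 = 5.1 (a 3-day stretch = 3 days).
The fourth arrival falls in the interval iff at least 4 events occur there: P(S_4 ≤ t) = P(N ≥ 4) = 1 − P(N ≤ 3) ≈ 0.7487.

0.7487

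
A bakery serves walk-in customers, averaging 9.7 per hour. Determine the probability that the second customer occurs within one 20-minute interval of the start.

Over the interval, μ = 9.7 × 1/3 ≈ 3.23333 (a 20-minute interval = 1/3 hours).
The second arrival falls in the interval iff at least 2 events occur there: P(S_2 ≤ t) = P(N ≥ 2) = 1 − P(N ≤ 1) ≈ 0.8331.

0.8331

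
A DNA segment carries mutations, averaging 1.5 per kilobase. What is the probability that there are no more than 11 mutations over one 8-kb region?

0.4616

Over the interval, μ = 1.5 × 8 = 12 (an 8-kb region = 8 kilobases).
P(N ≤ 11) = Σ_{j=0}^{11} e^(−μ) μ^j/j! ≈ 0.4616.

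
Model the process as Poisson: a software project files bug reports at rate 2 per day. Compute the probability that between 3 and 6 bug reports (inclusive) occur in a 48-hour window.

Over the interval, μ = 2 × 2 = 4 (a 48-hour window = 2 days).
P(3 ≤ N ≤ 6) = Σ_{j=3}^{6} e^(−4) · 4^j/j! ≈ 0.6512.

0.6512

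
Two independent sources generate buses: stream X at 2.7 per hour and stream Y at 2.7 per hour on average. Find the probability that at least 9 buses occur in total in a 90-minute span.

Independent Poisson processes superpose: combined rate λ = 2.7 + 2.7 = 5.4 per hour.
Over the interval, μ = 5.4 × 1.5 = 8.1 (a 90-minute span = 1.5 hours).
P(N ≥ 9) = 1 − P(N ≤ 8) ≈ 0.4214.

0.4214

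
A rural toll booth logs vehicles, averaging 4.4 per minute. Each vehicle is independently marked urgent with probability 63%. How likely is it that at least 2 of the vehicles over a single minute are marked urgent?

0.7641

Thinning: the vehicles that are marked urgent themselves form a Poisson process with rate 0.63 × 4.4 = 2.772 per minute.
So μ = 2.772.
P(N ≥ 2) = 1 − P(N ≤ 1) ≈ 0.7641.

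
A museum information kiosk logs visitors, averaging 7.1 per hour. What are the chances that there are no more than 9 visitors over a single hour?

With mean μ = 7.1 per hour,
P(N ≤ 9) = Σ_{j=0}^{9} e^(−μ) μ^j/j! ≈ 0.8202.

0.8202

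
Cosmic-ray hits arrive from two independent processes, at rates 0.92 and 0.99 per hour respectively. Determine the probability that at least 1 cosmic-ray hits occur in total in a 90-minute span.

Independent Poisson processes superpose: combined rate λ = 0.92 + 0.99 = 1.91 per hour.
Over the interval, μ = 1.91 × 1.5 = 2.865 (a 90-minute span = 1.5 hours).
P(N ≥ 1) = 1 − P(N ≤ 0) ≈ 0.9430.

0.9430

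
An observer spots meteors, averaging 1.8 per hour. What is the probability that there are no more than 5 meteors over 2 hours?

0.8441

Over the interval, μ = 1.8 × 2 = 3.6 (2 hours).
P(N ≤ 5) = Σ_{j=0}^{5} e^(−μ) μ^j/j! ≈ 0.8441.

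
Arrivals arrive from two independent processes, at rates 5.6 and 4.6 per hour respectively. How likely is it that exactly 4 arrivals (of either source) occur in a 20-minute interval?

0.1858

Independent Poisson processes superpose: combined rate λ = 5.6 + 4.6 = 10.2 per hour.
Over the interval, μ = 10.2 × 1/3 = 3.4 (a 20-minute interval = 1/3 hours).
P(N = 4) = e^(−3.4) · 3.4^4/4! ≈ 0.1858.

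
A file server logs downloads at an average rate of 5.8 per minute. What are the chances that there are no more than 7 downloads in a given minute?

With mean μ = 5.8 per minute,
P(N ≤ 7) = Σ_{j=0}^{7} e^(−μ) μ^j/j! ≈ 0.7710.

0.7710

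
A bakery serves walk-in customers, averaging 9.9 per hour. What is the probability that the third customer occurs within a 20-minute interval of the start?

0.6406

Over the interval, μ = 9.9 × 1/3 = 3.3 (a 20-minute interval = 1/3 hours).
The third arrival falls in the interval iff at least 3 events occur there: P(S_3 ≤ t) = P(N ≥ 3) = 1 − P(N ≤ 2) ≈ 0.6406.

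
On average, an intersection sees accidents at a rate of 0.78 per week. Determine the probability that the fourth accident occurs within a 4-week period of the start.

0.3796

Over the interval, μ = 0.78 × 4 = 3.12 (a 4-week period = 4 weeks).
The fourth arrival falls in the interval iff at least 4 events occur there: P(S_4 ≤ t) = P(N ≥ 4) = 1 − P(N ≤ 3) ≈ 0.3796.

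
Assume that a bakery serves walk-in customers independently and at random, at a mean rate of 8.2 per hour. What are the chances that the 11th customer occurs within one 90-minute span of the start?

Over the interval, μ = 8.2 × 1.5 = 12.3 (a 90-minute span = 1.5 hours).
The 11th arrival falls in the interval iff at least 11 events occur there: P(S_11 ≤ t) = P(N ≥ 11) = 1 − P(N ≤ 10) ≈ 0.6834.

0.6834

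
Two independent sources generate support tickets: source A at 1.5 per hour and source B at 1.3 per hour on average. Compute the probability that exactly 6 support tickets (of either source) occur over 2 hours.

0.1584

Independent Poisson processes superpose: combined rate λ = 1.5 + 1.3 = 2.8 per hour.
Over the interval, μ = 2.8 × 2 = 5.6 (2 hours).
P(N = 6) = e^(−5.6) · 5.6^6/6! ≈ 0.1584.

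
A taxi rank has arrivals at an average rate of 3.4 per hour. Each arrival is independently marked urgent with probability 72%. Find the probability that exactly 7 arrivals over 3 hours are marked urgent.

Thinning: the arrivals that are marked urgent themselves form a Poisson process with rate 0.72 × 3.4 = 2.448 per hour.
Over the interval, μ = 2.448 × 3 = 7.344 (3 hours).
P(N = 7) = e^(−7.344) · 7.344^7/7! ≈ 0.1478.

0.1478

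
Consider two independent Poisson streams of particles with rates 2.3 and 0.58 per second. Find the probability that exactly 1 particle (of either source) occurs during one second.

Independent Poisson processes superpose: combined rate λ = 2.3 + 0.58 = 2.88 per second.
So μ = 2.88.
P(N = 1) = e^(−2.88) · 2.88^1/1! ≈ 0.1617.

0.1617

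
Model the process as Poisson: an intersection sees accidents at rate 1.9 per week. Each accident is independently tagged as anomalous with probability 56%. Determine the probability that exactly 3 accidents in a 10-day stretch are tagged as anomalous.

0.1280

Thinning: the accidents that are tagged as anomalous themselves form a Poisson process with rate 0.56 × 1.9 = 1.064 per week.
Over the interval, μ = 1.064 × 10/7 = 1.52 (a 10-day stretch = 10/7 weeks).
P(N = 3) = e^(−1.52) · 1.52^3/3! ≈ 0.1280.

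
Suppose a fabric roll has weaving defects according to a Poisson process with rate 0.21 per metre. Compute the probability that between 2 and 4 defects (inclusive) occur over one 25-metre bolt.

Over the interval, μ = 0.21 × 25 = 5.25 (a 25-metre bolt = 25 metres).
P(2 ≤ N ≤ 4) = Σ_{j=2}^{4} e^(−5.25) · 5.25^j/j! ≈ 0.3650.

0.3650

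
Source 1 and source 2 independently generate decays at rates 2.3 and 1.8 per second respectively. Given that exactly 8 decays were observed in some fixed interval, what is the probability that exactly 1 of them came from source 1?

0.0141

Given the total, each event is independently from source 1 with probability p = λ_1/(λ_1+λ_2) = 2.3/4.1 ≈ 0.5610.
So K ~ Binomial(8, 2.3/4.1): P(K = 1) = C(8,1) · (2.3/4.1)^1 · (1.8/4.1)^7 ≈ 0.0141.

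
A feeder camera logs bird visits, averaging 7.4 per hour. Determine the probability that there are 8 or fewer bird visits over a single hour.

With mean μ = 7.4 per hour,
P(N ≤ 8) = Σ_{j=0}^{8} e^(−μ) μ^j/j! ≈ 0.6757.

0.6757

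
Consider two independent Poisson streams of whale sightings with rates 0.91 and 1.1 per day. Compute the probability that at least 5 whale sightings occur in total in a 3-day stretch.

0.7189

Independent Poisson processes superpose: combined rate λ = 0.91 + 1.1 = 2.01 per day.
Over the interval, μ = 2.01 × 3 = 6.03 (a 3-day stretch = 3 days).
P(N ≥ 5) = 1 − P(N ≤ 4) ≈ 0.7189.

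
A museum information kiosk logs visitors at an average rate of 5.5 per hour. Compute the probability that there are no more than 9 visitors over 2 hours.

0.3405

Over the interval, μ = 5.5 × 2 = 11 (2 hours).
P(N ≤ 9) = Σ_{j=0}^{9} e^(−μ) μ^j/j! ≈ 0.3405.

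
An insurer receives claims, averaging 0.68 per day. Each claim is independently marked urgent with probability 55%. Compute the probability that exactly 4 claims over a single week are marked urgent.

0.1428

Thinning: the claims that are marked urgent themselves form a Poisson process with rate 0.55 × 0.68 = 0.374 per day.
Over the interval, μ = 0.374 × 7 = 2.618 (a week = 7 days).
P(N = 4) = e^(−2.618) · 2.618^4/4! ≈ 0.1428.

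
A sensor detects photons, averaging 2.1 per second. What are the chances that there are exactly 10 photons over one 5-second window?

0.1236

Over the interval, μ = 2.1 × 5 = 10.5 (a 5-second window = 5 seconds).
P(N = 10) = e^(−μ) μ^10/10! = e^(−10.5) · 10.5^10/3628800 ≈ 0.1236.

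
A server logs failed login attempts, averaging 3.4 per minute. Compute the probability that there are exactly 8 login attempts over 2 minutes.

0.1263

Over the interval, μ = 3.4 × 2 = 6.8 (2 minutes).
P(N = 8) = e^(−μ) μ^8/8! = e^(−6.8) · 6.8^8/40320 ≈ 0.1263.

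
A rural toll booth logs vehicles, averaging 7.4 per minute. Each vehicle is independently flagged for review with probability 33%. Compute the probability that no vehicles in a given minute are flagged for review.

0.0870

Thinning: the vehicles that are flagged for review themselves form a Poisson process with rate 0.33 × 7.4 = 2.442 per minute.
So μ = 2.442.
P(N = 0) = e^(−2.442) · 2.442^0/0! ≈ 0.0870.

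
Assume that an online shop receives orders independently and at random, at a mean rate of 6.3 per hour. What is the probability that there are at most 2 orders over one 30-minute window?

Over the interval, μ = 6.3 × 0.5 = 3.15 (a 30-minute window = 0.5 hours).
P(N ≤ 2) = Σ_{j=0}^{2} e^(−μ) μ^j/j! ≈ 0.3904.

0.3904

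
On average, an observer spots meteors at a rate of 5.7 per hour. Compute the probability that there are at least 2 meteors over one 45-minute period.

0.9266

Over the interval, μ = 5.7 × 0.75 = 4.275 (a 45-minute period = 0.75 hours).
P(N ≥ 2) = 1 − P(N ≤ 1) = 1 − Σ_{j=0}^{1} e^(−μ) μ^j/j! ≈ 0.9266.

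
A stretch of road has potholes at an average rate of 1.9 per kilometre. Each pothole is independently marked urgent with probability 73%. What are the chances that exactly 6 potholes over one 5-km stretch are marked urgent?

Thinning: the potholes that are marked urgent themselves form a Poisson process with rate 0.73 × 1.9 = 1.387 per kilometre.
Over the interval, μ = 1.387 × 5 = 6.935 (a 5-km stretch = 5 kilometres).
P(N = 6) = e^(−6.935) · 6.935^6/6! ≈ 0.1504.

0.1504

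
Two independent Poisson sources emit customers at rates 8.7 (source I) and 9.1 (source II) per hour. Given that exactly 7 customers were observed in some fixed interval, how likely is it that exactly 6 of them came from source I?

Given the total, each event is independently from source I with probability p = λ_I/(λ_I+λ_II) = 8.7/17.8 ≈ 0.4888.
So K ~ Binomial(7, 8.7/17.8): P(K = 6) = C(7,6) · (8.7/17.8)^6 · (9.1/17.8)^1 ≈ 0.0488.

0.0488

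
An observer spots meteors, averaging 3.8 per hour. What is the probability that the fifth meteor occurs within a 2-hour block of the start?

Over the interval, μ = 3.8 × 2 = 7.6 (a 2-hour block = 2 hours).
The fifth arrival falls in the interval iff at least 5 events occur there: P(S_5 ≤ t) = P(N ≥ 5) = 1 − P(N ≤ 4) ≈ 0.8751.

0.8751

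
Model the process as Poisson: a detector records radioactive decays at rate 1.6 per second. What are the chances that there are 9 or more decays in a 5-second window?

Over the interval, μ = 1.6 × 5 = 8 (a 5-second window = 5 seconds).
P(N ≥ 9) = 1 − P(N ≤ 8) = 1 − Σ_{j=0}^{8} e^(−μ) μ^j/j! ≈ 0.4075.

0.4075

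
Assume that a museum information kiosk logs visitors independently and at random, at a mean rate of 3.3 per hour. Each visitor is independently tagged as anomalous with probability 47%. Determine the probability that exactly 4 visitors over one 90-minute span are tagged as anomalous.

0.1192

Thinning: the visitors that are tagged as anomalous themselves form a Poisson process with rate 0.47 × 3.3 = 1.551 per hour.
Over the interval, μ = 1.551 × 1.5 = 2.3265 (a 90-minute span = 1.5 hours).
P(N = 4) = e^(−2.3265) · 2.3265^4/4! ≈ 0.1192.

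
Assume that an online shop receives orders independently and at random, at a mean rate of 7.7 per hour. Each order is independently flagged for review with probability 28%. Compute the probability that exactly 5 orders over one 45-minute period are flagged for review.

Thinning: the orders that are flagged for review themselves form a Poisson process with rate 0.28 × 7.7 = 2.156 per hour.
Over the interval, μ = 2.156 × 0.75 = 1.617 (a 45-minute period = 0.75 hours).
P(N = 5) = e^(−1.617) · 1.617^5/5! ≈ 0.0183.

0.0183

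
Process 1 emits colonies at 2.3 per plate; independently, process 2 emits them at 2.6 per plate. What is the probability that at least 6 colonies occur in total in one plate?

Independent Poisson processes superpose: combined rate λ = 2.3 + 2.6 = 4.9 per plate.
So μ = 4.9.
P(N ≥ 6) = 1 − P(N ≤ 5) ≈ 0.3665.

0.3665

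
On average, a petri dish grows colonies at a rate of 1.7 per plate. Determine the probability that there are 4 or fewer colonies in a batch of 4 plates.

Over the interval, μ = 1.7 × 4 = 6.8 (a batch of 4 plates = 4 plates).
P(N ≤ 4) = Σ_{j=0}^{4} e^(−μ) μ^j/j! ≈ 0.1920.

0.1920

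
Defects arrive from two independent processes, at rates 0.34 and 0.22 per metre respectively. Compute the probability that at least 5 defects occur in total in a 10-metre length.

Independent Poisson processes superpose: combined rate λ = 0.34 + 0.22 = 0.56 per metre.
Over the interval, μ = 0.56 × 10 = 5.6 (a 10-metre length = 10 metres).
P(N ≥ 5) = 1 − P(N ≤ 4) ≈ 0.6578.

0.6578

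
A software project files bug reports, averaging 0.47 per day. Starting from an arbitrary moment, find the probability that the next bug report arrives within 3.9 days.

0.8401

Inter-arrival times are exponential with rate λ = 0.47 per day.
P(T ≤ 3.9) = 1 − e^(−λt) = 1 − e^(−0.47 × 3.9) = 1 − e^(−1.833) ≈ 0.8401.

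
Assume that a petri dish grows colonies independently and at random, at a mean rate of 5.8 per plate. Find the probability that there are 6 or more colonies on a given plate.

With mean μ = 5.8 per plate,
P(N ≥ 6) = 1 − P(N ≤ 5) = 1 − Σ_{j=0}^{5} e^(−μ) μ^j/j! ≈ 0.5217.

0.5217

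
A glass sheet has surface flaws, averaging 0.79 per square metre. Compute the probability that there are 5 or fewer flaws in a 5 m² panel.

Over the interval, μ = 0.79 × 5 = 3.95 (a 5 m² panel = 5 square metres).
P(N ≤ 5) = Σ_{j=0}^{5} e^(−μ) μ^j/j! ≈ 0.7929.

0.7929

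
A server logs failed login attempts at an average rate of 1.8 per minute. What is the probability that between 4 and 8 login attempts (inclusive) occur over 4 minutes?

Over the interval, μ = 1.8 × 4 = 7.2 (4 minutes).
P(4 ≤ N ≤ 8) = Σ_{j=4}^{8} e^(−7.2) · 7.2^j/j! ≈ 0.6308.

0.6308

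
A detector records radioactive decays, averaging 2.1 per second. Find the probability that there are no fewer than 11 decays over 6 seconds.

Over the interval, μ = 2.1 × 6 = 12.6 (6 seconds).
P(N ≥ 11) = 1 − P(N ≤ 10) = 1 − Σ_{j=0}^{10} e^(−μ) μ^j/j! ≈ 0.7124.

0.7124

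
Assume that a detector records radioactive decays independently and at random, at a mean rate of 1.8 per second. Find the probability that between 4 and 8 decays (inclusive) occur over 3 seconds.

0.6894

Over the interval, μ = 1.8 × 3 = 5.4 (3 seconds).
P(4 ≤ N ≤ 8) = Σ_{j=4}^{8} e^(−5.4) · 5.4^j/j! ≈ 0.6894.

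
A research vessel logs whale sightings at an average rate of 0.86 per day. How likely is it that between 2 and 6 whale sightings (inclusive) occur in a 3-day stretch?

Over the interval, μ = 0.86 × 3 = 2.58 (a 3-day stretch = 3 days).
P(2 ≤ N ≤ 6) = Σ_{j=2}^{6} e^(−2.58) · 2.58^j/j! ≈ 0.7122.

0.7122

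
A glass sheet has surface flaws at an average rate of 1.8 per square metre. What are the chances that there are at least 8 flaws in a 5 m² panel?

0.6761

Over the interval, μ = 1.8 × 5 = 9 (a 5 m² panel = 5 square metres).
P(N ≥ 8) = 1 − P(N ≤ 7) = 1 − Σ_{j=0}^{7} e^(−μ) μ^j/j! ≈ 0.6761.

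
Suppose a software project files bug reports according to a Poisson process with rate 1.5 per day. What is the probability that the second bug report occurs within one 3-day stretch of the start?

0.9389

Over the interval, μ = 1.5 × 3 = 4.5 (a 3-day stretch = 3 days).
The second arrival falls in the interval iff at least 2 events occur there: P(S_2 ≤ t) = P(N ≥ 2) = 1 − P(N ≤ 1) ≈ 0.9389.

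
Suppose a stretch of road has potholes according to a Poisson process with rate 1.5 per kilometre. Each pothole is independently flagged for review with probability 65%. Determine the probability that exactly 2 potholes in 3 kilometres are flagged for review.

Thinning: the potholes that are flagged for review themselves form a Poisson process with rate 0.65 × 1.5 = 0.975 per kilometre.
Over the interval, μ = 0.975 × 3 = 2.925 (3 kilometres).
P(N = 2) = e^(−2.925) · 2.925^2/2! ≈ 0.2296.

0.2296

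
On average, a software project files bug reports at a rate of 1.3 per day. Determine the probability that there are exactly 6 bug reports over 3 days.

Over the interval, μ = 1.3 × 3 = 3.9 (3 days).
P(N = 6) = e^(−μ) μ^6/6! = e^(−3.9) · 3.9^6/720 ≈ 0.0989.

0.0989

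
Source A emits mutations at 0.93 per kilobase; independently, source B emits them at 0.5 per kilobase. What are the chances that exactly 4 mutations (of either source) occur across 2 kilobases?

0.1597

Independent Poisson processes superpose: combined rate λ = 0.93 + 0.5 = 1.43 per kilobase.
Over the interval, μ = 1.43 × 2 = 2.86 (2 kilobases).
P(N = 4) = e^(−2.86) · 2.86^4/4! ≈ 0.1597.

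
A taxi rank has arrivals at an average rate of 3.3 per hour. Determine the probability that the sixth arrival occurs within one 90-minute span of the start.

Over the interval, μ = 3.3 × 1.5 = 4.95 (a 90-minute span = 1.5 hours).
The sixth arrival falls in the interval iff at least 6 events occur there: P(S_6 ≤ t) = P(N ≥ 6) = 1 − P(N ≤ 5) ≈ 0.3753.

0.3753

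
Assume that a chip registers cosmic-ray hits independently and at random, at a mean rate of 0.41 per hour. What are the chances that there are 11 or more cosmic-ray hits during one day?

Over the interval, μ = 0.41 × 24 = 9.84 (a day = 24 hours).
P(N ≥ 11) = 1 − P(N ≤ 10) = 1 − Σ_{j=0}^{10} e^(−μ) μ^j/j! ≈ 0.3970.

0.3970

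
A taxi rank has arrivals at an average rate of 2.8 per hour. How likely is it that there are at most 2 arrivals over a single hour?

With mean μ = 2.8 per hour,
P(N ≤ 2) = Σ_{j=0}^{2} e^(−μ) μ^j/j! ≈ 0.4695.

0.4695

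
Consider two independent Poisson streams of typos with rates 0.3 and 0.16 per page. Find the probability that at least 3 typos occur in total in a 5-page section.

0.4040

Independent Poisson processes superpose: combined rate λ = 0.3 + 0.16 = 0.46 per page.
Over the interval, μ = 0.46 × 5 = 2.3 (a 5-page section = 5 pages).
P(N ≥ 3) = 1 − P(N ≤ 2) ≈ 0.4040.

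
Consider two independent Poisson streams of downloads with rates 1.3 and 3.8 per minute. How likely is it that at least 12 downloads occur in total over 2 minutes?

Independent Poisson processes superpose: combined rate λ = 1.3 + 3.8 = 5.1 per minute.
Over the interval, μ = 5.1 × 2 = 10.2 (2 minutes).
P(N ≥ 12) = 1 − P(N ≤ 11) ≈ 0.3262.

0.3262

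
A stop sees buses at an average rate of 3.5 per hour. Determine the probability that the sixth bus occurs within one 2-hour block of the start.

0.6993

Over the interval, μ = 3.5 × 2 = 7 (a 2-hour block = 2 hours).
The sixth arrival falls in the interval iff at least 6 events occur there: P(S_6 ≤ t) = P(N ≥ 6) = 1 − P(N ≤ 5) ≈ 0.6993.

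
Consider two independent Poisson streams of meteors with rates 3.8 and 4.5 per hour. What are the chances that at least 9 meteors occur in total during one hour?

Independent Poisson processes superpose: combined rate λ = 3.8 + 4.5 = 8.3 per hour.
So μ = 8.3.
P(N ≥ 9) = 1 − P(N ≤ 8) ≈ 0.4493.

0.4493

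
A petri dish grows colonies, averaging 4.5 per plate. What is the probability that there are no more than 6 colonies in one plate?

0.8311

With mean μ = 4.5 per plate,
P(N ≤ 6) = Σ_{j=0}^{6} e^(−μ) μ^j/j! ≈ 0.8311.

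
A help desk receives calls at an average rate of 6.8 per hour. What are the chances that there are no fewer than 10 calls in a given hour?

0.1498

With mean μ = 6.8 per hour,
P(N ≥ 10) = 1 − P(N ≤ 9) = 1 − Σ_{j=0}^{9} e^(−μ) μ^j/j! ≈ 0.1498.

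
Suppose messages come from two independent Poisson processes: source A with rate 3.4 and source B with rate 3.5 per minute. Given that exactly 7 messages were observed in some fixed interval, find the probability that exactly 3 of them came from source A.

Given the total, each event is independently from source A with probability p = λ_A/(λ_A+λ_B) = 3.4/6.9 ≈ 0.4928.
So K ~ Binomial(7, 3.4/6.9): P(K = 3) = C(7,3) · (3.4/6.9)^3 · (3.5/6.9)^4 ≈ 0.2772.

0.2772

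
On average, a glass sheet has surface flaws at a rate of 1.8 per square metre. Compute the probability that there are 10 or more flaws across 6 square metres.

Over the interval, μ = 1.8 × 6 = 10.8 (6 square metres).
P(N ≥ 10) = 1 − P(N ≤ 9) = 1 − Σ_{j=0}^{9} e^(−μ) μ^j/j! ≈ 0.6374.

0.6374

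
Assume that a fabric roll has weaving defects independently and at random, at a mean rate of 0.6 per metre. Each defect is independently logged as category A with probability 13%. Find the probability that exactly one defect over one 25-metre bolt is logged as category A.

0.2774

Thinning: the defects that are logged as category A themselves form a Poisson process with rate 0.13 × 0.6 = 0.078 per metre.
Over the interval, μ = 0.078 × 25 = 1.95 (a 25-metre bolt = 25 metres).
P(N = 1) = e^(−1.95) · 1.95^1/1! ≈ 0.2774.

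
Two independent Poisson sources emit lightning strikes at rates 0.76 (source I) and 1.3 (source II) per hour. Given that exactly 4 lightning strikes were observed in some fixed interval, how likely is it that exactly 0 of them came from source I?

Given the total, each event is independently from source I with probability p = λ_I/(λ_I+λ_II) = 0.76/2.06 ≈ 0.3689.
So K ~ Binomial(4, 0.76/2.06): P(K = 0) = C(4,0) · (0.76/2.06)^0 · (1.3/2.06)^4 ≈ 0.1586.

0.1586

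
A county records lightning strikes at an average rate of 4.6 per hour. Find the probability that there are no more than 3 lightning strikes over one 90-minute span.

Over the interval, μ = 4.6 × 1.5 = 6.9 (a 90-minute span = 1.5 hours).
P(N ≤ 3) = Σ_{j=0}^{3} e^(−μ) μ^j/j! ≈ 0.0871.

0.0871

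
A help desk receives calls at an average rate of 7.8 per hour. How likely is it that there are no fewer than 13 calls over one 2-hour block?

Over the interval, μ = 7.8 × 2 = 15.6 (a 2-hour block = 2 hours).
P(N ≥ 13) = 1 − P(N ≤ 12) = 1 − Σ_{j=0}^{12} e^(−μ) μ^j/j! ≈ 0.7791.

0.7791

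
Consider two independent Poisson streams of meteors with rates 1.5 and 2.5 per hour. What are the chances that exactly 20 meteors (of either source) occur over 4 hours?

0.0559

Independent Poisson processes superpose: combined rate λ = 1.5 + 2.5 = 4 per hour.
Over the interval, μ = 4 × 4 = 16 (4 hours).
P(N = 20) = e^(−16) · 16^20/20! ≈ 0.0559.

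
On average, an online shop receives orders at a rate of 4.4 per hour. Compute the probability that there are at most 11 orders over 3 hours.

Over the interval, μ = 4.4 × 3 = 13.2 (3 hours).
P(N ≤ 11) = Σ_{j=0}^{11} e^(−μ) μ^j/j! ≈ 0.3332.

0.3332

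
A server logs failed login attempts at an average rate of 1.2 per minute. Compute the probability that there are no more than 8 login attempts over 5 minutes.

Over the interval, μ = 1.2 × 5 = 6 (5 minutes).
P(N ≤ 8) = Σ_{j=0}^{8} e^(−μ) μ^j/j! ≈ 0.8472.

0.8472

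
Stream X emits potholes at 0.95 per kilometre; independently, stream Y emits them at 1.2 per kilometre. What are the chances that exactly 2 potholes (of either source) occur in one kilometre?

Independent Poisson processes superpose: combined rate λ = 0.95 + 1.2 = 2.15 per kilometre.
So μ = 2.15.
P(N = 2) = e^(−2.15) · 2.15^2/2! ≈ 0.2692.

0.2692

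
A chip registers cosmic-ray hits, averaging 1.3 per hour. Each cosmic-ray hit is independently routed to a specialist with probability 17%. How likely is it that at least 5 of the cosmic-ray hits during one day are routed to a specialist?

0.6111

Thinning: the cosmic-ray hits that are routed to a specialist themselves form a Poisson process with rate 0.17 × 1.3 = 0.221 per hour.
Over the interval, μ = 0.221 × 24 = 5.304 (a day = 24 hours).
P(N ≥ 5) = 1 − P(N ≤ 4) ≈ 0.6111.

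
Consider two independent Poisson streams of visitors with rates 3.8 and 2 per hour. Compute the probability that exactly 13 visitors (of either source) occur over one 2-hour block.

Independent Poisson processes superpose: combined rate λ = 3.8 + 2 = 5.8 per hour.
Over the interval, μ = 5.8 × 2 = 11.6 (a 2-hour block = 2 hours).
P(N = 13) = e^(−11.6) · 11.6^13/13! ≈ 0.1014.

0.1014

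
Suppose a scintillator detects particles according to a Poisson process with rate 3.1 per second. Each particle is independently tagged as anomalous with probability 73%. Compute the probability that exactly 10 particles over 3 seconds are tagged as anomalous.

Thinning: the particles that are tagged as anomalous themselves form a Poisson process with rate 0.73 × 3.1 = 2.263 per second.
Over the interval, μ = 2.263 × 3 = 6.789 (3 seconds).
P(N = 10) = e^(−6.789) · 6.789^10/10! ≈ 0.0645.

0.0645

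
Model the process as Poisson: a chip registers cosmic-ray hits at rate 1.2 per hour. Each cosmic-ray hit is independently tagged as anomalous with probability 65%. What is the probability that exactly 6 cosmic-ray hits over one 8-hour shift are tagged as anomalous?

0.1599

Thinning: the cosmic-ray hits that are tagged as anomalous themselves form a Poisson process with rate 0.65 × 1.2 = 0.78 per hour.
Over the interval, μ = 0.78 × 8 = 6.24 (an 8-hour shift = 8 hours).
P(N = 6) = e^(−6.24) · 6.24^6/6! ≈ 0.1599.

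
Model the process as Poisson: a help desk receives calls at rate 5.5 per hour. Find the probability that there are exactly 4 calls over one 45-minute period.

0.1950

Over the interval, μ = 5.5 × 0.75 = 4.125 (a 45-minute period = 0.75 hours).
P(N = 4) = e^(−μ) μ^4/4! = e^(−4.125) · 4.125^4/24 ≈ 0.1950.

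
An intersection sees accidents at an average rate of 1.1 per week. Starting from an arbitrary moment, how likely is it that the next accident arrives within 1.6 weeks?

0.8280

Inter-arrival times are exponential with rate λ = 1.1 per week.
P(T ≤ 1.6) = 1 − e^(−λt) = 1 − e^(−1.1 × 1.6) = 1 − e^(−1.76) ≈ 0.8280.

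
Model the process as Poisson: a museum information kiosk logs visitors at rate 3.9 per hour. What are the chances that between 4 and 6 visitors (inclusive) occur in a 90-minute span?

Over the interval, μ = 3.9 × 1.5 = 5.85 (a 90-minute span = 1.5 hours).
P(4 ≤ N ≤ 6) = Σ_{j=4}^{6} e^(−5.85) · 5.85^j/j! ≈ 0.4653.

0.4653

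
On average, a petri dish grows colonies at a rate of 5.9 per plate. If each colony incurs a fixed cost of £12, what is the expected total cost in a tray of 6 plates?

E[N] = 5.9 × 6 = 35.4 (a tray of 6 plates = 6 plates); E[cost] = 35.4 × £12 = £424.8.

£424.8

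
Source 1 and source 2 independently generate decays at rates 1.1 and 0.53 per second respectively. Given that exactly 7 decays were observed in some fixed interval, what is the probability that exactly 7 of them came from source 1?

Given the total, each event is independently from source 1 with probability p = λ_1/(λ_1+λ_2) = 1.1/1.63 ≈ 0.6748.
So K ~ Binomial(7, 1.1/1.63): P(K = 7) = C(7,7) · (1.1/1.63)^7 · (0.53/1.63)^0 ≈ 0.0637.

0.0637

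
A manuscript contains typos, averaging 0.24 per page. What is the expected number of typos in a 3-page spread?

E[N] = λt = 0.24 × 3 = 0.72 (a 3-page spread = 3 pages).

0.72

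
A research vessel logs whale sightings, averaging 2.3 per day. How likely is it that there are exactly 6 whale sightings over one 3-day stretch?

0.1511

Over the interval, μ = 2.3 × 3 = 6.9 (a 3-day stretch = 3 days).
P(N = 6) = e^(−μ) μ^6/6! = e^(−6.9) · 6.9^6/720 ≈ 0.1511.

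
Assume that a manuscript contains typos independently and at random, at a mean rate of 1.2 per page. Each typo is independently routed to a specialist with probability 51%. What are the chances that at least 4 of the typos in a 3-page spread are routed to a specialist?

Thinning: the typos that are routed to a specialist themselves form a Poisson process with rate 0.51 × 1.2 = 0.612 per page.
Over the interval, μ = 0.612 × 3 = 1.836 (a 3-page spread = 3 pages).
P(N ≥ 4) = 1 − P(N ≤ 3) ≈ 0.1146.

0.1146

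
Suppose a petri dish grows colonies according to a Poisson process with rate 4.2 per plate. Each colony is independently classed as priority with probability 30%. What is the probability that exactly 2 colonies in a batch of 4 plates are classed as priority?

0.0822

Thinning: the colonies that are classed as priority themselves form a Poisson process with rate 0.3 × 4.2 = 1.26 per plate.
Over the interval, μ = 1.26 × 4 = 5.04 (a batch of 4 plates = 4 plates).
P(N = 2) = e^(−5.04) · 5.04^2/2! ≈ 0.0822.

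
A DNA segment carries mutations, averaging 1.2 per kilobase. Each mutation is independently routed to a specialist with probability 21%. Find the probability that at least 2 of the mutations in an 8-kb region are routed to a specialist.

0.5983

Thinning: the mutations that are routed to a specialist themselves form a Poisson process with rate 0.21 × 1.2 = 0.252 per kilobase.
Over the interval, μ = 0.252 × 8 = 2.016 (an 8-kb region = 8 kilobases).
P(N ≥ 2) = 1 − P(N ≤ 1) ≈ 0.5983.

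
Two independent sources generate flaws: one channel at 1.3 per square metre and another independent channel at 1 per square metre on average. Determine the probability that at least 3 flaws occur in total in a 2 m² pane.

Independent Poisson processes superpose: combined rate λ = 1.3 + 1 = 2.3 per square metre.
Over the interval, μ = 2.3 × 2 = 4.6 (a 2 m² pane = 2 square metres).
P(N ≥ 3) = 1 − P(N ≤ 2) ≈ 0.8374.

0.8374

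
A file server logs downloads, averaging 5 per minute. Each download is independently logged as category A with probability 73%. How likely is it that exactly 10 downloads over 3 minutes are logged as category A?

Thinning: the downloads that are logged as category A themselves form a Poisson process with rate 0.73 × 5 = 3.65 per minute.
Over the interval, μ = 3.65 × 3 = 10.95 (3 minutes).
P(N = 10) = e^(−10.95) · 10.95^10/10! ≈ 0.1199.

0.1199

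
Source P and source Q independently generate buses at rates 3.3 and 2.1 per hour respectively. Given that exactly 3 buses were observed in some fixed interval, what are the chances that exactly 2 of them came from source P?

Given the total, each event is independently from source P with probability p = λ_P/(λ_P+λ_Q) = 3.3/5.4 ≈ 0.6111.
So K ~ Binomial(3, 3.3/5.4): P(K = 2) = C(3,2) · (3.3/5.4)^2 · (2.1/5.4)^1 ≈ 0.4357.

0.4357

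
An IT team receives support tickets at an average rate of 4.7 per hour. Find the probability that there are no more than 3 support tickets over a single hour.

With mean μ = 4.7 per hour,
P(N ≤ 3) = Σ_{j=0}^{3} e^(−μ) μ^j/j! ≈ 0.3097.

0.3097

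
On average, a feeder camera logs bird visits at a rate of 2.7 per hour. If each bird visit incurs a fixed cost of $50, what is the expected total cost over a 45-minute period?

E[N] = 2.7 × 0.75 = 2.025 (a 45-minute period = 0.75 hours); E[cost] = 2.025 × $50 = $101.25.

$101.25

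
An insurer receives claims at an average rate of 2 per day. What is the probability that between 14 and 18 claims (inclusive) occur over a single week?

Over the interval, μ = 2 × 7 = 14 (a week = 7 days).
P(14 ≤ N ≤ 18) = Σ_{j=14}^{18} e^(−14) · 14^j/j! ≈ 0.4182.

0.4182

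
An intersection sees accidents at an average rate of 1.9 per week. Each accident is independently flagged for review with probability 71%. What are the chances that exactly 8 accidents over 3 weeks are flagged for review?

0.0312

Thinning: the accidents that are flagged for review themselves form a Poisson process with rate 0.71 × 1.9 = 1.349 per week.
Over the interval, μ = 1.349 × 3 = 4.047 (3 weeks).
P(N = 8) = e^(−4.047) · 4.047^8/8! ≈ 0.0312.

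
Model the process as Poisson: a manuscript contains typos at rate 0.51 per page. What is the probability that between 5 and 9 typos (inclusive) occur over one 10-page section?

0.5413

Over the interval, μ = 0.51 × 10 = 5.1 (a 10-page section = 10 pages).
P(5 ≤ N ≤ 9) = Σ_{j=5}^{9} e^(−5.1) · 5.1^j/j! ≈ 0.5413.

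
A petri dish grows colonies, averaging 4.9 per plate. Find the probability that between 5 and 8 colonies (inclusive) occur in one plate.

With mean μ = 4.9 per plate,
P(5 ≤ N ≤ 8) = Σ_{j=5}^{8} e^(−4.9) · 4.9^j/j! ≈ 0.4800.

0.4800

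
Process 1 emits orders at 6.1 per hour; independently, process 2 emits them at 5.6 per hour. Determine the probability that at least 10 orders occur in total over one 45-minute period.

0.3830

Independent Poisson processes superpose: combined rate λ = 6.1 + 5.6 = 11.7 per hour.
Over the interval, μ = 11.7 × 0.75 = 8.775 (a 45-minute period = 0.75 hours).
P(N ≥ 10) = 1 − P(N ≤ 9) ≈ 0.3830.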